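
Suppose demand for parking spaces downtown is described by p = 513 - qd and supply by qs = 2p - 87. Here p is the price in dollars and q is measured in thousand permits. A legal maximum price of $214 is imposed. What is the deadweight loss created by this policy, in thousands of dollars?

0

Rearranging demand gives qd = 513 - p. Equilibrium: 513 - p = 2p - 87, so 600 = 3p and p* = 200, q* = 313.
Since 214 is above p* = 200, the ceiling does not bind and the free-market outcome prevails.
Since the control does not bind, no trades are prevented and deadweight loss is zero.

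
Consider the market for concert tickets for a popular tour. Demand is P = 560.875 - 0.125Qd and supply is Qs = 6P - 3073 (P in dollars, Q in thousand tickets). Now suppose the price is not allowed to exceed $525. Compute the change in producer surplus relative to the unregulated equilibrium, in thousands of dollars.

Rearranging demand gives Qd = 4487 - 8P. Without the control the market clears where 4487 - 8P = 6P - 3073, i.e. P* = 540 and Q* = 167.
Because the ceiling (525) lies below the market-clearing price, it is binding.
At P = 525: Qd = 4487 - 8·525 = 287 and Qs = 6·525 - 3073 = 77.
Producer surplus without the control is ½ · (540 - 3073/6) · 167 = 27889/12.
With the ceiling, producers sell 77 units at 525, so PS = ½ · (525 - 3073/6) · 77 = 5929/12.
Change in producer surplus = 5929/12 - 27889/12 = -1830.

-1830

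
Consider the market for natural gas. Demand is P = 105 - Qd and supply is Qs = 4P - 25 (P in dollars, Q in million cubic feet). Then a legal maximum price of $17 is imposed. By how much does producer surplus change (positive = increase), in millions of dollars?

-549

Rearranging demand gives Qd = 105 - P. In a free market, 105 - P = 4P - 25 gives the equilibrium P* = 26, Q* = 79.
Because the ceiling (17) lies below the market-clearing price, it is binding.
At P = 17: Qd = 105 - 17 = 88 and Qs = 4·17 - 25 = 43.
Producer surplus without the control is ½ · (26 - 6.25) · 79 = 780.125.
With the ceiling, producers sell 43 units at 17, so PS = ½ · (17 - 6.25) · 43 = 231.125.
Change in producer surplus = 231.125 - 780.125 = -549.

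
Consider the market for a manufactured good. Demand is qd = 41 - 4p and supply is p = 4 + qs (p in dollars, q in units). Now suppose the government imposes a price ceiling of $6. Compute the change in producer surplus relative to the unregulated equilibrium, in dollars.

-10.5

Rearranging supply gives qs = p - 4. Without the control the market clears where 41 - 4p = p - 4, i.e. p* = 9 and q* = 5.
The ceiling of 6 is below the equilibrium price 9, so it binds.
At p = 6: qd = 41 - 4·6 = 17 and qs = 6 - 4 = 2.
Producer surplus without the control is ½ · (9 - 4) · 5 = 12.5.
With the ceiling, producers sell 2 units at 6, so PS = ½ · (6 - 4) · 2 = 2.
Change in producer surplus = 2 - 12.5 = -10.5.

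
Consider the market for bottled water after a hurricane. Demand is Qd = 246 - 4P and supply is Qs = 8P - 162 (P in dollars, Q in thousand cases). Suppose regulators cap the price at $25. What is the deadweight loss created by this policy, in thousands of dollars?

Without the control the market clears where 246 - 4P = 8P - 162, i.e. P* = 34 and Q* = 110.
Since 25 < 34, the ceiling is binding.
At P = 25: Qd = 246 - 4·25 = 146 and Qs = 8·25 - 162 = 38.
Quantity traded falls to 38. At Q = 38 the demand price is (246 - 38)/4 = 52 and the supply price is (162 + 38)/8 = 25.
Deadweight loss = ½ · (52 - 25) · (110 - 38) = ½ · 27 · 72 = 972.

972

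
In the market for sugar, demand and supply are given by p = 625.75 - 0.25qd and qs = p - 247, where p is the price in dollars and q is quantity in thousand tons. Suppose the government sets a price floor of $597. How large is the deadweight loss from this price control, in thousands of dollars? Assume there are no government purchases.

Rearranging demand gives qd = 2503 - 4p. Setting quantity demanded equal to quantity supplied, 2503 - 4p = p - 247, gives p* = 550 and q* = 303.
Since 597 > 550, the floor is binding.
At p = 597: qd = 2503 - 4·597 = 115 and qs = 597 - 247 = 350.
Quantity traded falls to 115. At q = 115 the demand price is (2503 - 115)/4 = 597 and the supply price is 247 + 115 = 362.
Deadweight loss = ½ · (597 - 362) · (303 - 115) = ½ · 235 · 188 = 22090.

22090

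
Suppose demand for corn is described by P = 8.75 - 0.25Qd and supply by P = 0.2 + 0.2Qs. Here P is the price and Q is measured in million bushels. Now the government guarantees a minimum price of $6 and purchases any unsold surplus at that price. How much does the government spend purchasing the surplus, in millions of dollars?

Rearranging demand gives Qd = 35 - 4P; rearranging supply gives Qs = 5P - 1. In a free market, 35 - 4P = 5P - 1 gives the equilibrium P* = 4, Q* = 19.
Since 6 > 4, the floor is binding.
At P = 6: Qd = 35 - 4·6 = 11 and Qs = 5·6 - 1 = 29.
Surplus = Qs - Qd = 18.
Government expenditure = surplus × support price = 18 × 6 = 108.

108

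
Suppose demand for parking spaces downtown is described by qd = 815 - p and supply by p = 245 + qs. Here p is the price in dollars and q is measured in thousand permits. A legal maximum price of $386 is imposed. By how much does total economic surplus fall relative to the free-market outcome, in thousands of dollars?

Rearranging supply gives qs = p - 245. Setting quantity demanded equal to quantity supplied, 815 - p = p - 245, gives p* = 530 and q* = 285.
Since 386 < 530, the ceiling is binding.
At p = 386: qd = 815 - 386 = 429 and qs = 386 - 245 = 141.
Quantity traded falls to 141. At q = 141 the demand price is 815 - 141 = 674 and the supply price is 245 + 141 = 386.
Deadweight loss = ½ · (674 - 386) · (285 - 141) = ½ · 288 · 144 = 20736.

20736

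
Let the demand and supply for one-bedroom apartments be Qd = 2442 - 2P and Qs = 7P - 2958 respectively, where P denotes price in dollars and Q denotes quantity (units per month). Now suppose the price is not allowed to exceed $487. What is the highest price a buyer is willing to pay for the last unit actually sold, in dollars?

995.5

Without the control the market clears where 2442 - 2P = 7P - 2958, i.e. P* = 600 and Q* = 1242.
Because the ceiling (487) lies below the market-clearing price, it is binding.
At P = 487: Qd = 2442 - 2·487 = 1468 and Qs = 7·487 - 2958 = 451.
Only 451 units reach the market. On the demand curve, the marginal buyer's willingness to pay at Q = 451 is (2442 - 451)/2 = 995.5.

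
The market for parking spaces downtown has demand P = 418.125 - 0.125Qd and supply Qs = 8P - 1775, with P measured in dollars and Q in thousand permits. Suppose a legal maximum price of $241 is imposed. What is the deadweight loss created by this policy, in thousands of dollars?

49928

Rearranging demand gives Qd = 3345 - 8P. Equilibrium: 3345 - 8P = 8P - 1775, so 5120 = 16P and P* = 320, Q* = 785.
Because the ceiling (241) lies below the market-clearing price, it is binding.
At P = 241: Qd = 3345 - 8·241 = 1417 and Qs = 8·241 - 1775 = 153.
Quantity traded falls to 153. At Q = 153 the demand price is (3345 - 153)/8 = 399 and the supply price is (1775 + 153)/8 = 241.
Deadweight loss = ½ · (399 - 241) · (785 - 153) = ½ · 158 · 632 = 49928.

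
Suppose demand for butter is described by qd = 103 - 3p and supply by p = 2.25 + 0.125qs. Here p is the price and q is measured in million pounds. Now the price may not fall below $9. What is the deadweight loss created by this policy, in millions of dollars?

0

Rearranging supply gives qs = 8p - 18. In a free market, 103 - 3p = 8p - 18 gives the equilibrium p* = 11, q* = 70.
The floor of 9 is below the equilibrium price 11, so it is not binding; the market clears at p* = 11, q* = 70.
Since the control does not bind, no trades are prevented and deadweight loss is zero.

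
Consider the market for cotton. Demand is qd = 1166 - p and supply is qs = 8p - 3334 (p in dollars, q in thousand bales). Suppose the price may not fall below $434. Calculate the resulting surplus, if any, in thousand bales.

0

Setting quantity demanded equal to quantity supplied, 1166 - p = 8p - 3334, gives p* = 500 and q* = 666.
The floor of 434 is below the equilibrium price 500, so it is not binding; the market clears at p* = 500, q* = 666.
Since the control does not bind, there is no surplus.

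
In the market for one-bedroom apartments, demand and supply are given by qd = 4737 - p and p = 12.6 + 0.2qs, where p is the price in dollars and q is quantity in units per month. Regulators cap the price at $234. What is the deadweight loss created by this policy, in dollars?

Rearranging supply gives qs = 5p - 63. Equilibrium: 4737 - p = 5p - 63, so 4800 = 6p and p* = 800, q* = 3937.
Because the ceiling (234) lies below the market-clearing price, it is binding.
At p = 234: qd = 4737 - 234 = 4503 and qs = 5·234 - 63 = 1107.
Quantity traded falls to 1107. At q = 1107 the demand price is 4737 - 1107 = 3630 and the supply price is (63 + 1107)/5 = 234.
Deadweight loss = ½ · (3630 - 234) · (3937 - 1107) = ½ · 3396 · 2830 = 4805340.

4805340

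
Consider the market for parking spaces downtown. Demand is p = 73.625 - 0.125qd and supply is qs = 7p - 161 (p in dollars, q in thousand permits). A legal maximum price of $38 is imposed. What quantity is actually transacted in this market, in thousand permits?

105

Rearranging demand gives qd = 589 - 8p. Setting quantity demanded equal to quantity supplied, 589 - 8p = 7p - 161, gives p* = 50 and q* = 189.
The ceiling of 38 is below the equilibrium price 50, so it binds.
At p = 38: qd = 589 - 8·38 = 285 and qs = 7·38 - 161 = 105.
The quantity actually transacted is the short side, supply: 105.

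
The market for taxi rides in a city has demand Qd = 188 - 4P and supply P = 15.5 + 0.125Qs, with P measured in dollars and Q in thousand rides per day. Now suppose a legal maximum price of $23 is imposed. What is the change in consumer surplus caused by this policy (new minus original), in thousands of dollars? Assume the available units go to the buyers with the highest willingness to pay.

Rearranging supply gives Qs = 8P - 124. Setting quantity demanded equal to quantity supplied, 188 - 4P = 8P - 124, gives P* = 26 and Q* = 84.
Since 23 < 26, the ceiling is binding.
At P = 23: Qd = 188 - 4·23 = 96 and Qs = 8·23 - 124 = 60.
Consumer surplus without the control is ½ · (47 - 26) · 84 = 882.
With the ceiling, 60 units are sold at 23 (assume they go to the highest-value buyers). The demand price at Q = 60 is 32, so CS = ½ · [(47 - 23) + (32 - 23)] · 60 = 990.
Change in consumer surplus = 990 - 882 = 108.

108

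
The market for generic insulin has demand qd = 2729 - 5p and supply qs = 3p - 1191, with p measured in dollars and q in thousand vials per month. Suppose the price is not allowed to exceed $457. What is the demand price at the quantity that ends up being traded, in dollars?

509.8

Equilibrium: 2729 - 5p = 3p - 1191, so 3920 = 8p and p* = 490, q* = 279.
Since 457 < 490, the ceiling is binding.
At p = 457: qd = 2729 - 5·457 = 444 and qs = 3·457 - 1191 = 180.
Only 180 units reach the market. On the demand curve, the marginal buyer's willingness to pay at q = 180 is (2729 - 180)/5 = 509.8.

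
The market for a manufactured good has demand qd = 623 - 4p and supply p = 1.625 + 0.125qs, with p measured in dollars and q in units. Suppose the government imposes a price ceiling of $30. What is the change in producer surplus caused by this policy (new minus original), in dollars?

-7337

Rearranging supply gives qs = 8p - 13. Equilibrium: 623 - 4p = 8p - 13, so 636 = 12p and p* = 53, q* = 411.
Since 30 < 53, the ceiling is binding.
At p = 30: qd = 623 - 4·30 = 503 and qs = 8·30 - 13 = 227.
Producer surplus without the control is ½ · (53 - 1.625) · 411 = 10557.5625.
With the ceiling, producers sell 227 units at 30, so PS = ½ · (30 - 1.625) · 227 = 3220.5625.
Change in producer surplus = 3220.5625 - 10557.5625 = -7337.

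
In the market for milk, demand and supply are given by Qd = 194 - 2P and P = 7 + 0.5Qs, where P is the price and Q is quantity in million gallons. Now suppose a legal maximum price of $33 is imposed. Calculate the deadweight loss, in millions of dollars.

722

Rearranging supply gives Qs = 2P - 14. Without the control the market clears where 194 - 2P = 2P - 14, i.e. P* = 52 and Q* = 90.
Since 33 < 52, the ceiling is binding.
At P = 33: Qd = 194 - 2·33 = 128 and Qs = 2·33 - 14 = 52.
Quantity traded falls to 52. At Q = 52 the demand price is (194 - 52)/2 = 71 and the supply price is (14 + 52)/2 = 33.
Deadweight loss = ½ · (71 - 33) · (90 - 52) = ½ · 38 · 38 = 722.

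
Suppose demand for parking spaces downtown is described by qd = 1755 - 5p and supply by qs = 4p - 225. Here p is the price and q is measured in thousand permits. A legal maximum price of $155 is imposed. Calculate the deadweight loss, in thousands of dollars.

Without the control the market clears where 1755 - 5p = 4p - 225, i.e. p* = 220 and q* = 655.
Since 155 < 220, the ceiling is binding.
At p = 155: qd = 1755 - 5·155 = 980 and qs = 4·155 - 225 = 395.
Quantity traded falls to 395. At q = 395 the demand price is (1755 - 395)/5 = 272 and the supply price is (225 + 395)/4 = 155.
Deadweight loss = ½ · (272 - 155) · (655 - 395) = ½ · 117 · 260 = 15210.

15210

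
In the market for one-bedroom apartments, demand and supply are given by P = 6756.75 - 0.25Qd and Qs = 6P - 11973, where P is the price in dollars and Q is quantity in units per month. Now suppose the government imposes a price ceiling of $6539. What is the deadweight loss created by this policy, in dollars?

Rearranging demand gives Qd = 27027 - 4P. Setting quantity demanded equal to quantity supplied, 27027 - 4P = 6P - 11973, gives P* = 3900 and Q* = 11427.
The ceiling of 6539 is above the equilibrium price 3900, so it is not binding; the market clears at P* = 3900, Q* = 11427.
Since the control does not bind, no trades are prevented and deadweight loss is zero.

0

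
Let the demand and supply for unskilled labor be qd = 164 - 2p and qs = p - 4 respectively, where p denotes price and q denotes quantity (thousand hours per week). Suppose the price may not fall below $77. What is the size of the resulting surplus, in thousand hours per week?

Equilibrium: 164 - 2p = p - 4, so 168 = 3p and p* = 56, q* = 52.
Because the floor (77) lies above the market-clearing price, it is binding.
At p = 77: qd = 164 - 2·77 = 10 and qs = 77 - 4 = 73.
Surplus = qs - qd = 73 - 10 = 63.

63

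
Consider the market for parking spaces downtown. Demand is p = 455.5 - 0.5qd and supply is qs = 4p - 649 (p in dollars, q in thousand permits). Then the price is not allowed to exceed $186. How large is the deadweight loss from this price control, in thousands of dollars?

Rearranging demand gives qd = 911 - 2p. Equilibrium: 911 - 2p = 4p - 649, so 1560 = 6p and p* = 260, q* = 391.
The ceiling of 186 is below the equilibrium price 260, so it binds.
At p = 186: qd = 911 - 2·186 = 539 and qs = 4·186 - 649 = 95.
Quantity traded falls to 95. At q = 95 the demand price is (911 - 95)/2 = 408 and the supply price is (649 + 95)/4 = 186.
Deadweight loss = ½ · (408 - 186) · (391 - 95) = ½ · 222 · 296 = 32856.

32856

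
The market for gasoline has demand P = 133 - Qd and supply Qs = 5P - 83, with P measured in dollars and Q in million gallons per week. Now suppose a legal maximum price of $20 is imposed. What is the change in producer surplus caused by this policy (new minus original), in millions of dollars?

Rearranging demand gives Qd = 133 - P. Without the control the market clears where 133 - P = 5P - 83, i.e. P* = 36 and Q* = 97.
Since 20 < 36, the ceiling is binding.
At P = 20: Qd = 133 - 20 = 113 and Qs = 5·20 - 83 = 17.
Producer surplus without the control is ½ · (36 - 16.6) · 97 = 940.9.
With the ceiling, producers sell 17 units at 20, so PS = ½ · (20 - 16.6) · 17 = 28.9.
Change in producer surplus = 28.9 - 940.9 = -912.

-912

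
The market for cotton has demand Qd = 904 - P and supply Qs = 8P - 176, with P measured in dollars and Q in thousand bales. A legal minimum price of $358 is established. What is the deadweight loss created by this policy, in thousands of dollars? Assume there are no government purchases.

Setting quantity demanded equal to quantity supplied, 904 - P = 8P - 176, gives P* = 120 and Q* = 784.
Since 358 > 120, the floor is binding.
At P = 358: Qd = 904 - 358 = 546 and Qs = 8·358 - 176 = 2688.
Quantity traded falls to 546. At Q = 546 the demand price is 904 - 546 = 358 and the supply price is (176 + 546)/8 = 90.25.
Deadweight loss = ½ · (358 - 90.25) · (784 - 546) = ½ · 267.75 · 238 = 31862.25.

31862.25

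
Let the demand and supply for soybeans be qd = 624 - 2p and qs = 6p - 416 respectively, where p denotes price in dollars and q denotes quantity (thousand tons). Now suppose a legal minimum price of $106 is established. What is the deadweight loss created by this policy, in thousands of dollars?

0

Without the control the market clears where 624 - 2p = 6p - 416, i.e. p* = 130 and q* = 364.
Since 106 is below p* = 130, the floor does not bind and the free-market outcome prevails.
Since the control does not bind, no trades are prevented and deadweight loss is zero.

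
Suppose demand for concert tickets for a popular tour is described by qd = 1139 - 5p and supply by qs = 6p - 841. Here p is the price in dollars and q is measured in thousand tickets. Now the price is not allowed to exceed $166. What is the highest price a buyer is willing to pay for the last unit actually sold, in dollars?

196.8

In a free market, 1139 - 5p = 6p - 841 gives the equilibrium p* = 180, q* = 239.
Since 166 < 180, the ceiling is binding.
At p = 166: qd = 1139 - 5·166 = 309 and qs = 6·166 - 841 = 155.
Only 155 units reach the market. On the demand curve, the marginal buyer's willingness to pay at q = 155 is (1139 - 155)/5 = 196.8.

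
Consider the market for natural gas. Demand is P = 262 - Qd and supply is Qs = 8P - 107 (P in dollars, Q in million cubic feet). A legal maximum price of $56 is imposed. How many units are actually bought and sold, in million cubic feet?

Rearranging demand gives Qd = 262 - P. In a free market, 262 - P = 8P - 107 gives the equilibrium P* = 41, Q* = 221.
Since 56 is above P* = 41, the ceiling does not bind and the free-market outcome prevails.

221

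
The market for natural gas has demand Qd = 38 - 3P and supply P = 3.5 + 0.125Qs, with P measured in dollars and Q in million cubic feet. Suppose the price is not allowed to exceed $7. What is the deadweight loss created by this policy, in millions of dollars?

Rearranging supply gives Qs = 8P - 28. Without the control the market clears where 38 - 3P = 8P - 28, i.e. P* = 6 and Q* = 20.
Since 7 is above P* = 6, the ceiling does not bind and the free-market outcome prevails.
Since the control does not bind, no trades are prevented and deadweight loss is zero.

0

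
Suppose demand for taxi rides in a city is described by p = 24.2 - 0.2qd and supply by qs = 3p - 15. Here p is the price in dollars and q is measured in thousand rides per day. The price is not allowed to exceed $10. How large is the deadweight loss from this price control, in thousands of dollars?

Rearranging demand gives qd = 121 - 5p. In a free market, 121 - 5p = 3p - 15 gives the equilibrium p* = 17, q* = 36.
Since 10 < 17, the ceiling is binding.
At p = 10: qd = 121 - 5·10 = 71 and qs = 3·10 - 15 = 15.
Quantity traded falls to 15. At q = 15 the demand price is (121 - 15)/5 = 21.2 and the supply price is (15 + 15)/3 = 10.
Deadweight loss = ½ · (21.2 - 10) · (36 - 15) = ½ · 11.2 · 21 = 117.6.

117.6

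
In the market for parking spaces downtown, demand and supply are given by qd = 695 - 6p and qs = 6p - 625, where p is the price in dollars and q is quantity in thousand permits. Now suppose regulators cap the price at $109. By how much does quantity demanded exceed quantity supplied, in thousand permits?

12

Without the control the market clears where 695 - 6p = 6p - 625, i.e. p* = 110 and q* = 35.
Since 109 < 110, the ceiling is binding.
At p = 109: qd = 695 - 6·109 = 41 and qs = 6·109 - 625 = 29.
Shortage = qd - qs = 41 - 29 = 12.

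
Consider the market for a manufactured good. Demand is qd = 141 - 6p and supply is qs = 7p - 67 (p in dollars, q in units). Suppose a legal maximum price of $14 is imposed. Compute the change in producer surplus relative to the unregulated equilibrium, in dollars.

Setting quantity demanded equal to quantity supplied, 141 - 6p = 7p - 67, gives p* = 16 and q* = 45.
The ceiling of 14 is below the equilibrium price 16, so it binds.
At p = 14: qd = 141 - 6·14 = 57 and qs = 7·14 - 67 = 31.
Producer surplus without the control is ½ · (16 - 67/7) · 45 = 2025/14.
With the ceiling, producers sell 31 units at 14, so PS = ½ · (14 - 67/7) · 31 = 961/14.
Change in producer surplus = 961/14 - 2025/14 = -76.

-76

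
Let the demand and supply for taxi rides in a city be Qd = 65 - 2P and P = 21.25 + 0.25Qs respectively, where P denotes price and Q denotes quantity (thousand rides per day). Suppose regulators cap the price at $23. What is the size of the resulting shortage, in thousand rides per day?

Rearranging supply gives Qs = 4P - 85. Setting quantity demanded equal to quantity supplied, 65 - 2P = 4P - 85, gives P* = 25 and Q* = 15.
Since 23 < 25, the ceiling is binding.
At P = 23: Qd = 65 - 2·23 = 19 and Qs = 4·23 - 85 = 7.
Shortage = Qd - Qs = 19 - 7 = 12.

12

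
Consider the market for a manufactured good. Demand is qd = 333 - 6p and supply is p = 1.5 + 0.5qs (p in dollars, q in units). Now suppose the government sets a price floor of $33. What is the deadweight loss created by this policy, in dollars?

0

Rearranging supply gives qs = 2p - 3. Setting quantity demanded equal to quantity supplied, 333 - 6p = 2p - 3, gives p* = 42 and q* = 81.
Since 33 is below p* = 42, the floor does not bind and the free-market outcome prevails.
Since the control does not bind, no trades are prevented and deadweight loss is zero.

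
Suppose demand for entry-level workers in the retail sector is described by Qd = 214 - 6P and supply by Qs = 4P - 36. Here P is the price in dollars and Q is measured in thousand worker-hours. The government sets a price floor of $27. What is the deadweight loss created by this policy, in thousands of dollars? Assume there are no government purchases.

30

In a free market, 214 - 6P = 4P - 36 gives the equilibrium P* = 25, Q* = 64.
Because the floor (27) lies above the market-clearing price, it is binding.
At P = 27: Qd = 214 - 6·27 = 52 and Qs = 4·27 - 36 = 72.
Quantity traded falls to 52. At Q = 52 the demand price is (214 - 52)/6 = 27 and the supply price is (36 + 52)/4 = 22.
Deadweight loss = ½ · (27 - 22) · (64 - 52) = ½ · 5 · 12 = 30.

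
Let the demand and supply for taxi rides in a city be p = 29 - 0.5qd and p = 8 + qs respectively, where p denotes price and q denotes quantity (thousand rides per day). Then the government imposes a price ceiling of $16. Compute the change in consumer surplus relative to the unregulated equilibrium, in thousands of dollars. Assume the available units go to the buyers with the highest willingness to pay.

39

Rearranging demand gives qd = 58 - 2p; rearranging supply gives qs = p - 8. In a free market, 58 - 2p = p - 8 gives the equilibrium p* = 22, q* = 14.
The ceiling of 16 is below the equilibrium price 22, so it binds.
At p = 16: qd = 58 - 2·16 = 26 and qs = 16 - 8 = 8.
Consumer surplus without the control is ½ · (29 - 22) · 14 = 49.
With the ceiling, 8 units are sold at 16 (assume they go to the highest-value buyers). The demand price at q = 8 is 25, so CS = ½ · [(29 - 16) + (25 - 16)] · 8 = 88.
Change in consumer surplus = 88 - 49 = 39.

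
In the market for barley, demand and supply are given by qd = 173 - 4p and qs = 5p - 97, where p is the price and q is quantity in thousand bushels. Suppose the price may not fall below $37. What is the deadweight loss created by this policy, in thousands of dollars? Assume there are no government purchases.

176.4

Without the control the market clears where 173 - 4p = 5p - 97, i.e. p* = 30 and q* = 53.
The floor of 37 is above the equilibrium price 30, so it binds.
At p = 37: qd = 173 - 4·37 = 25 and qs = 5·37 - 97 = 88.
Quantity traded falls to 25. At q = 25 the demand price is (173 - 25)/4 = 37 and the supply price is (97 + 25)/5 = 24.4.
Deadweight loss = ½ · (37 - 24.4) · (53 - 25) = ½ · 12.6 · 28 = 176.4.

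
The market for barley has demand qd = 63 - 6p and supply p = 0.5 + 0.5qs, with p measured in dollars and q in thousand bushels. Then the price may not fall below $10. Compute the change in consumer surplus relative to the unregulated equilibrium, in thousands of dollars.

-18

Rearranging supply gives qs = 2p - 1. Without the control the market clears where 63 - 6p = 2p - 1, i.e. p* = 8 and q* = 15.
The floor of 10 is above the equilibrium price 8, so it binds.
At p = 10: qd = 63 - 6·10 = 3 and qs = 2·10 - 1 = 19.
Consumer surplus without the control is ½ · (10.5 - 8) · 15 = 18.75.
With the floor, consumers buy 3 units at 10, so CS = ½ · (10.5 - 10) · 3 = 0.75.
Change in consumer surplus = 0.75 - 18.75 = -18.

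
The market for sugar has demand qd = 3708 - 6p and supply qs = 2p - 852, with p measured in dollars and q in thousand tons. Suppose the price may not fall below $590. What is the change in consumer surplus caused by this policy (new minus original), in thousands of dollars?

Setting quantity demanded equal to quantity supplied, 3708 - 6p = 2p - 852, gives p* = 570 and q* = 288.
The floor of 590 is above the equilibrium price 570, so it binds.
At p = 590: qd = 3708 - 6·590 = 168 and qs = 2·590 - 852 = 328.
Consumer surplus without the control is ½ · (618 - 570) · 288 = 6912.
With the floor, consumers buy 168 units at 590, so CS = ½ · (618 - 590) · 168 = 2352.
Change in consumer surplus = 2352 - 6912 = -4560.

-4560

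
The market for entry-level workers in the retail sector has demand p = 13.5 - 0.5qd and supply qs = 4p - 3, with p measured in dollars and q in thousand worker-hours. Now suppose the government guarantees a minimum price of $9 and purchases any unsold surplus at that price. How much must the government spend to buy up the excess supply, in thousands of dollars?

Rearranging demand gives qd = 27 - 2p. Setting quantity demanded equal to quantity supplied, 27 - 2p = 4p - 3, gives p* = 5 and q* = 17.
The floor of 9 is above the equilibrium price 5, so it binds.
At p = 9: qd = 27 - 2·9 = 9 and qs = 4·9 - 3 = 33.
Surplus = qs - qd = 24.
Government expenditure = surplus × support price = 24 × 9 = 216.

216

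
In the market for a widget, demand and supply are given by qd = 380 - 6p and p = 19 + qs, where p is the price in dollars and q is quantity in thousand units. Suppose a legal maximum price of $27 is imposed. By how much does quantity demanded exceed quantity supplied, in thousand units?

Rearranging supply gives qs = p - 19. In a free market, 380 - 6p = p - 19 gives the equilibrium p* = 57, q* = 38.
The ceiling of 27 is below the equilibrium price 57, so it binds.
At p = 27: qd = 380 - 6·27 = 218 and qs = 27 - 19 = 8.
Shortage = qd - qs = 218 - 8 = 210.

210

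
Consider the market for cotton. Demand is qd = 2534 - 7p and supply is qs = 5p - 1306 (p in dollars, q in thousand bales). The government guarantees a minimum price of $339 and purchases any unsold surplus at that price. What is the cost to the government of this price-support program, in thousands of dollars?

77292

Equilibrium: 2534 - 7p = 5p - 1306, so 3840 = 12p and p* = 320, q* = 294.
Because the floor (339) lies above the market-clearing price, it is binding.
At p = 339: qd = 2534 - 7·339 = 161 and qs = 5·339 - 1306 = 389.
Surplus = qs - qd = 228.
Government expenditure = surplus × support price = 228 × 339 = 77292.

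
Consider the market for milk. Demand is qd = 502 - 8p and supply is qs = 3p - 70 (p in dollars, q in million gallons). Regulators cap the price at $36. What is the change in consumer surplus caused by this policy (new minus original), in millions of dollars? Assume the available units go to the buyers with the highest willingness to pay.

464

Without the control the market clears where 502 - 8p = 3p - 70, i.e. p* = 52 and q* = 86.
Because the ceiling (36) lies below the market-clearing price, it is binding.
At p = 36: qd = 502 - 8·36 = 214 and qs = 3·36 - 70 = 38.
Consumer surplus without the control is ½ · (62.75 - 52) · 86 = 462.25.
With the ceiling, 38 units are sold at 36 (assume they go to the highest-value buyers). The demand price at q = 38 is 58, so CS = ½ · [(62.75 - 36) + (58 - 36)] · 38 = 926.25.
Change in consumer surplus = 926.25 - 462.25 = 464.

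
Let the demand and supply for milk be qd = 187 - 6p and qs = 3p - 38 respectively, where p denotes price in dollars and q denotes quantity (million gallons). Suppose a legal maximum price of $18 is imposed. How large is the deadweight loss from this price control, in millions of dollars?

Setting quantity demanded equal to quantity supplied, 187 - 6p = 3p - 38, gives p* = 25 and q* = 37.
Because the ceiling (18) lies below the market-clearing price, it is binding.
At p = 18: qd = 187 - 6·18 = 79 and qs = 3·18 - 38 = 16.
Quantity traded falls to 16. At q = 16 the demand price is (187 - 16)/6 = 28.5 and the supply price is (38 + 16)/3 = 18.
Deadweight loss = ½ · (28.5 - 18) · (37 - 16) = ½ · 10.5 · 21 = 110.25.

110.25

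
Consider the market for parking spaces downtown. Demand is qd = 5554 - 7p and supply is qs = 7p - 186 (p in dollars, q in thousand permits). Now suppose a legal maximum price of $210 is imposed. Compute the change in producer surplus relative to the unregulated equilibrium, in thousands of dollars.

Without the control the market clears where 5554 - 7p = 7p - 186, i.e. p* = 410 and q* = 2684.
Since 210 < 410, the ceiling is binding.
At p = 210: qd = 5554 - 7·210 = 4084 and qs = 7·210 - 186 = 1284.
Producer surplus without the control is ½ · (410 - 186/7) · 2684 = 3601928/7.
With the ceiling, producers sell 1284 units at 210, so PS = ½ · (210 - 186/7) · 1284 = 824328/7.
Change in producer surplus = 824328/7 - 3601928/7 = -396800.

-396800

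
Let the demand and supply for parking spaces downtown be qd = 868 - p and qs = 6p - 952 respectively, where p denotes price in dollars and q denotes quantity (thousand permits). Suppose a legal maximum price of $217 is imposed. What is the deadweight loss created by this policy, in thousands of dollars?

Without the control the market clears where 868 - p = 6p - 952, i.e. p* = 260 and q* = 608.
Since 217 < 260, the ceiling is binding.
At p = 217: qd = 868 - 217 = 651 and qs = 6·217 - 952 = 350.
Quantity traded falls to 350. At q = 350 the demand price is 868 - 350 = 518 and the supply price is (952 + 350)/6 = 217.
Deadweight loss = ½ · (518 - 217) · (608 - 350) = ½ · 301 · 258 = 38829.

38829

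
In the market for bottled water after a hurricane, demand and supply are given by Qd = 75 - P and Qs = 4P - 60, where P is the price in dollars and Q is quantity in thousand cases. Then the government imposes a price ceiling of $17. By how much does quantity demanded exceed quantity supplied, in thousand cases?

Equilibrium: 75 - P = 4P - 60, so 135 = 5P and P* = 27, Q* = 48.
The ceiling of 17 is below the equilibrium price 27, so it binds.
At P = 17: Qd = 75 - 17 = 58 and Qs = 4·17 - 60 = 8.
Shortage = Qd - Qs = 58 - 8 = 50.

50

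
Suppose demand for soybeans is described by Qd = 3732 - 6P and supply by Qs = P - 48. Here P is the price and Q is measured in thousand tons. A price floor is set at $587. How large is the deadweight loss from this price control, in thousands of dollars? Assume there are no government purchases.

Equilibrium: 3732 - 6P = P - 48, so 3780 = 7P and P* = 540, Q* = 492.
The floor of 587 is above the equilibrium price 540, so it binds.
At P = 587: Qd = 3732 - 6·587 = 210 and Qs = 587 - 48 = 539.
Quantity traded falls to 210. At Q = 210 the demand price is (3732 - 210)/6 = 587 and the supply price is 48 + 210 = 258.
Deadweight loss = ½ · (587 - 258) · (492 - 210) = ½ · 329 · 282 = 46389.

46389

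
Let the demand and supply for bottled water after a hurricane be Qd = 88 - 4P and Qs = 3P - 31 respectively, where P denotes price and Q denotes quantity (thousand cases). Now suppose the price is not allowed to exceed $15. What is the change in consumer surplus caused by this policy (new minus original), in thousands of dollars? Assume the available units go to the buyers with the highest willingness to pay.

23.5

Equilibrium: 88 - 4P = 3P - 31, so 119 = 7P and P* = 17, Q* = 20.
Since 15 < 17, the ceiling is binding.
At P = 15: Qd = 88 - 4·15 = 28 and Qs = 3·15 - 31 = 14.
Consumer surplus without the control is ½ · (22 - 17) · 20 = 50.
With the ceiling, 14 units are sold at 15 (assume they go to the highest-value buyers). The demand price at Q = 14 is 18.5, so CS = ½ · [(22 - 15) + (18.5 - 15)] · 14 = 73.5.
Change in consumer surplus = 73.5 - 50 = 23.5.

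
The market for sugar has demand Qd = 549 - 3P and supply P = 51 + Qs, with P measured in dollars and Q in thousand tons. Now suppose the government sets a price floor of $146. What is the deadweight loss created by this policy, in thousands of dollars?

Rearranging supply gives Qs = P - 51. Without the control the market clears where 549 - 3P = P - 51, i.e. P* = 150 and Q* = 99.
The floor of 146 is below the equilibrium price 150, so it is not binding; the market clears at P* = 150, Q* = 99.
Since the control does not bind, no trades are prevented and deadweight loss is zero.

0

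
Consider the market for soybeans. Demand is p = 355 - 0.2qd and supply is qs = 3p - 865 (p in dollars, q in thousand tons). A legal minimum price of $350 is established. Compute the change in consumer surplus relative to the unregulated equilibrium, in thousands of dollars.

Rearranging demand gives qd = 1775 - 5p. Without the control the market clears where 1775 - 5p = 3p - 865, i.e. p* = 330 and q* = 125.
The floor of 350 is above the equilibrium price 330, so it binds.
At p = 350: qd = 1775 - 5·350 = 25 and qs = 3·350 - 865 = 185.
Consumer surplus without the control is ½ · (355 - 330) · 125 = 1562.5.
With the floor, consumers buy 25 units at 350, so CS = ½ · (355 - 350) · 25 = 62.5.
Change in consumer surplus = 62.5 - 1562.5 = -1500.

-1500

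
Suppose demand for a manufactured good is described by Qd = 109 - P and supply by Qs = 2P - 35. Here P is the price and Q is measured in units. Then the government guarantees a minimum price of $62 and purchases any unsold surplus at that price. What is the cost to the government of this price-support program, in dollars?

2604

In a free market, 109 - P = 2P - 35 gives the equilibrium P* = 48, Q* = 61.
Since 62 > 48, the floor is binding.
At P = 62: Qd = 109 - 62 = 47 and Qs = 2·62 - 35 = 89.
Surplus = Qs - Qd = 42.
Government expenditure = surplus × support price = 42 × 62 = 2604.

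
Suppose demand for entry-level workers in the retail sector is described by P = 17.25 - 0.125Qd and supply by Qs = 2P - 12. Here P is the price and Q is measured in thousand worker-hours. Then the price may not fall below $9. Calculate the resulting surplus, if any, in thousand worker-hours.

0

Rearranging demand gives Qd = 138 - 8P. Equilibrium: 138 - 8P = 2P - 12, so 150 = 10P and P* = 15, Q* = 18.
The floor of 9 is below the equilibrium price 15, so it is not binding; the market clears at P* = 15, Q* = 18.
Since the control does not bind, there is no surplus.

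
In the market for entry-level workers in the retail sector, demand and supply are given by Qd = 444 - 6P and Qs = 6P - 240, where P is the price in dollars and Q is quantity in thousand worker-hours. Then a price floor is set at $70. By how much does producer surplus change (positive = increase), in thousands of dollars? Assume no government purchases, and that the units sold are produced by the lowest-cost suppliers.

Setting quantity demanded equal to quantity supplied, 444 - 6P = 6P - 240, gives P* = 57 and Q* = 102.
Because the floor (70) lies above the market-clearing price, it is binding.
At P = 70: Qd = 444 - 6·70 = 24 and Qs = 6·70 - 240 = 180.
Producer surplus without the control is ½ · (57 - 40) · 102 = 867.
With the floor, 24 units are sold at 70. The supply price at Q = 24 is 44, so PS = ½ · [(70 - 40) + (70 - 44)] · 24 = 672.
Change in producer surplus = 672 - 867 = -195.

-195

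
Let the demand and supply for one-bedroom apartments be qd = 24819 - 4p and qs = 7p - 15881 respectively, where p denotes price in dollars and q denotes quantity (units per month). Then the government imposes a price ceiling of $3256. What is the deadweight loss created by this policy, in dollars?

Setting quantity demanded equal to quantity supplied, 24819 - 4p = 7p - 15881, gives p* = 3700 and q* = 10019.
Since 3256 < 3700, the ceiling is binding.
At p = 3256: qd = 24819 - 4·3256 = 11795 and qs = 7·3256 - 15881 = 6911.
Quantity traded falls to 6911. At q = 6911 the demand price is (24819 - 6911)/4 = 4477 and the supply price is (15881 + 6911)/7 = 3256.
Deadweight loss = ½ · (4477 - 3256) · (10019 - 6911) = ½ · 1221 · 3108 = 1897434.

1897434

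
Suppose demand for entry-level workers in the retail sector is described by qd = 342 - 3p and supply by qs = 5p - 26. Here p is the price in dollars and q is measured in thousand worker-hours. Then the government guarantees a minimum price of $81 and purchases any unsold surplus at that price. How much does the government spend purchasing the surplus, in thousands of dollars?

In a free market, 342 - 3p = 5p - 26 gives the equilibrium p* = 46, q* = 204.
Since 81 > 46, the floor is binding.
At p = 81: qd = 342 - 3·81 = 99 and qs = 5·81 - 26 = 379.
Surplus = qs - qd = 280.
Government expenditure = surplus × support price = 280 × 81 = 22680.

22680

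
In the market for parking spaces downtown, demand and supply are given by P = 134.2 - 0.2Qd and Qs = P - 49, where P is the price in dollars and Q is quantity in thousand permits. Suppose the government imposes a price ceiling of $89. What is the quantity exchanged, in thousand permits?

Rearranging demand gives Qd = 671 - 5P. Equilibrium: 671 - 5P = P - 49, so 720 = 6P and P* = 120, Q* = 71.
Since 89 < 120, the ceiling is binding.
At P = 89: Qd = 671 - 5·89 = 226 and Qs = 89 - 49 = 40.
The quantity actually transacted is the short side, supply: 40.

40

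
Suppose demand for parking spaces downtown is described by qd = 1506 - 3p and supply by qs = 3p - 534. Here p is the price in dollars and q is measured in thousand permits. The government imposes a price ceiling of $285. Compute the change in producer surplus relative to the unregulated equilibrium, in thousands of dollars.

Equilibrium: 1506 - 3p = 3p - 534, so 2040 = 6p and p* = 340, q* = 486.
Since 285 < 340, the ceiling is binding.
At p = 285: qd = 1506 - 3·285 = 651 and qs = 3·285 - 534 = 321.
Producer surplus without the control is ½ · (340 - 178) · 486 = 39366.
With the ceiling, producers sell 321 units at 285, so PS = ½ · (285 - 178) · 321 = 17173.5.
Change in producer surplus = 17173.5 - 39366 = -22192.5.

-22192.5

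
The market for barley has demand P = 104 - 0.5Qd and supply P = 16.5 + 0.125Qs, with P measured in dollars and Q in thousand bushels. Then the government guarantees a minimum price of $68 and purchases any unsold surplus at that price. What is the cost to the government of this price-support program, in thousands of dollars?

23120

Rearranging demand gives Qd = 208 - 2P; rearranging supply gives Qs = 8P - 132. Setting quantity demanded equal to quantity supplied, 208 - 2P = 8P - 132, gives P* = 34 and Q* = 140.
Since 68 > 34, the floor is binding.
At P = 68: Qd = 208 - 2·68 = 72 and Qs = 8·68 - 132 = 412.
Surplus = Qs - Qd = 340.
Government expenditure = surplus × support price = 340 × 68 = 23120.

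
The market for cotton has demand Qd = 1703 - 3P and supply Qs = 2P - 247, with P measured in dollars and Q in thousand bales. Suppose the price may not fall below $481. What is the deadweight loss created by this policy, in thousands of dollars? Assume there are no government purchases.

Setting quantity demanded equal to quantity supplied, 1703 - 3P = 2P - 247, gives P* = 390 and Q* = 533.
The floor of 481 is above the equilibrium price 390, so it binds.
At P = 481: Qd = 1703 - 3·481 = 260 and Qs = 2·481 - 247 = 715.
Quantity traded falls to 260. At Q = 260 the demand price is (1703 - 260)/3 = 481 and the supply price is (247 + 260)/2 = 253.5.
Deadweight loss = ½ · (481 - 253.5) · (533 - 260) = ½ · 227.5 · 273 = 31053.75.

31053.75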